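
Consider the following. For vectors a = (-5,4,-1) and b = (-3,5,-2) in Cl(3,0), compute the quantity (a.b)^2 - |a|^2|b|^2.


a . b = (-5)*(-3) + 4*5 + (-1)*(-2)
= 15 + 20 + 2 = 37
|a|^2 = (-5)^2 + 4^2 + (-1)^2 = 42
|b|^2 = (-3)^2 + 5^2 + (-2)^2 = 38
(a.b)^2 = 37^2 = 1369
|a|^2 * |b|^2 = 42 * 38 = 1596
Result = 1369 - 1596 = -227


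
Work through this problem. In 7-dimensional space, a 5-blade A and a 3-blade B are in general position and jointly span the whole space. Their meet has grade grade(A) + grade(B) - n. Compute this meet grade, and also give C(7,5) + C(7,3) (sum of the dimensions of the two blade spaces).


Meet grade = grade(A) + grade(B) - n
= 5 + 3 - 7 = 1
C(7,5) = 21
C(7,3) = 35
dim_A + dim_B = 21 + 35 = 56


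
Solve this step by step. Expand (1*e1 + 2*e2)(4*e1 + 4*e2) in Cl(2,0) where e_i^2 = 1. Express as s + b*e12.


Expand: (1*e1 + 2*e2)(4*e1 + 4*e2)
= 1*4*e1e1 + 1*4*e1e2 + 2*4*e2e1 + 2*4*e2e2
Using e1^2 = e2^2 = 1, e2e1 = -e1e2:
Scalar part s = 1*4 + 2*4 = 4 + 8 = 12
Bivector part b = 1*4 - 2*4 = 4 - 8 = -4
uv = 12 - 4*e12


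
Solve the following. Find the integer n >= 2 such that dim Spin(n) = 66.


dim Spin(n) = dim so(n) = n(n-1)/2.
Solve n(n-1)/2 = 66, i.e. n^2 - n - 132 = 0.
Discriminant = 1 + 8*66 = 529
n = (1 + sqrt(529))/2 = (1 + 23)/2 = 12


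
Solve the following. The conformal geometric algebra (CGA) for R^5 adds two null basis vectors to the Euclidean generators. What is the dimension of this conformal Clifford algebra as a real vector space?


The conformal model of R^5 uses Cl(6,1): the 5 Euclidean generators plus two extra orthogonal generators e+ (e+^2 = +1) and e- (e-^2 = -1), from which the null vectors e0, einf are built.
Number of generators m = 5 + 2 = 7.
dim Cl(p,q) = 2^m = 2^7 = 128


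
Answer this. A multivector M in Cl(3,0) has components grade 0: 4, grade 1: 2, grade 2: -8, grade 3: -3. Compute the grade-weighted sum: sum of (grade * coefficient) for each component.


Grade-weighted sum = sum of grade_k * coefficient_k
0*4 = 0
1*2 = 2
2*(-8) = -16
3*(-3) = -9
Total = 0 + 2 + (-16) + (-9) = -23


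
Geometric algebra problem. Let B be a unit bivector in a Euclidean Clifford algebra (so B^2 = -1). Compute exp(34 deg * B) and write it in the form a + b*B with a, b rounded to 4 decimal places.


For a unit bivector B with B^2 = -1, the exponential series gives
e^(theta*B) = cos(theta) + sin(theta)*B (the GA analogue of Euler's formula).
theta = 34 degrees = 0.593412 rad
cos(34 deg) = 0.8290
sin(34 deg) = 0.5592
exp(theta*B) = 0.8290 + 0.5592*B


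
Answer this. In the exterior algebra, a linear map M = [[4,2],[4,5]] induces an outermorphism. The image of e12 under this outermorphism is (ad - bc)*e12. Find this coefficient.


The outermorphism of a linear map f sends e1^e2 to f(e1)^f(e2).
f(e1) = 4*e1 + 4*e2
f(e2) = 2*e1 + 5*e2
f(e1) ^ f(e2) = (4*e1 + 4*e2) ^ (2*e1 + 5*e2)
= 4*5*e12 + 4*2*e21
= (20 - 8)*e12
= 12*e12
Coefficient = 12


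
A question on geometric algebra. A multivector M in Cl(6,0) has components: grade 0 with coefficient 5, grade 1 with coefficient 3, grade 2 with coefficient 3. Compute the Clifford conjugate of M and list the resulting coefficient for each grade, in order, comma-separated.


Clifford conjugate sign for grade k: (-1)^(k(k+1)/2)
Grade 0: (-1)^(0*1/2) = (-1)^0 = 1, coeff 5 -> 5
Grade 1: (-1)^(1*2/2) = (-1)^1 = -1, coeff 3 -> -3
Grade 2: (-1)^(2*3/2) = (-1)^3 = -1, coeff 3 -> -3
Conjugated coefficients: 5, -3, -3


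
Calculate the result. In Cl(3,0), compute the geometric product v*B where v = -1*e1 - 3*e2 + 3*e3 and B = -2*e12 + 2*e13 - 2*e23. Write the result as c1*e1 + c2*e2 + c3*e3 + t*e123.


vB has grade-1 (vector) and grade-3 (trivector) parts: vB = (v _| B) + (v ^ B).
Vector part <vB>_1:
  e1: -v2*b12 - v3*b13 = -(-3)*(-2) - (3)*(2) = -12
  e2: v1*b12 - v3*b23 = (-1)*(-2) - (3)*(-2) = 8
  e3: v1*b13 + v2*b23 = (-1)*(2) + (-3)*(-2) = 4
Trivector part <vB>_3:
  e123: v1*b23 - v2*b13 + v3*b12 = (-1)*(-2) - (-3)*(2) + (3)*(-2) = 2
vB = -12*e1 + 8*e2 + 4*e3 + 2*e123


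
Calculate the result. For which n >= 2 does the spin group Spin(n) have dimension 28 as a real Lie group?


dim Spin(n) = dim so(n) = n(n-1)/2.
Solve n(n-1)/2 = 28, i.e. n^2 - n - 56 = 0.
Discriminant = 1 + 8*28 = 225
n = (1 + sqrt(225))/2 = (1 + 15)/2 = 8


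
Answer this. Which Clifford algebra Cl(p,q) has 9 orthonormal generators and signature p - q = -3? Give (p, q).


We need p + q = 9 and p - q = -3.
Adding: 2p = 9 + (-3) = 6, so p = 3.
Then q = 9 - 3 = 6.
(p, q) = (3, 6)


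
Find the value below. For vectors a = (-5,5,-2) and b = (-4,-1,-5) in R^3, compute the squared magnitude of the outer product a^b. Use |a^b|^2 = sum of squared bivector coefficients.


a wedge b = (a1*b2 - a2*b1)*e12 + (a1*b3 - a3*b1)*e13 + (a2*b3 - a3*b2)*e23
e12 coeff: (-5)*(-1) - 5*(-4) = 5 - (-20) = 25
e13 coeff: (-5)*(-5) - (-2)*(-4) = 25 - 8 = 17
e23 coeff: 5*(-5) - (-2)*(-1) = -25 - 2 = -27
|a wedge b|^2 = 25^2 + 17^2 + (-27)^2
= 625 + 289 + 729
= 1643


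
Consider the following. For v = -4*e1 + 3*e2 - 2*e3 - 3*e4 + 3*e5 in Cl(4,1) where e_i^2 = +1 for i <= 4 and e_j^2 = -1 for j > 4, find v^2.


v^2 = sum of c_i^2 * e_i^2
Positive signature terms (e_i^2 = +1): (-4)^2 + 3^2 + (-2)^2 + (-3)^2 = 38
Negative signature terms (e_j^2 = -1): 3^2 = 9
v^2 = 38 - 9 = 29


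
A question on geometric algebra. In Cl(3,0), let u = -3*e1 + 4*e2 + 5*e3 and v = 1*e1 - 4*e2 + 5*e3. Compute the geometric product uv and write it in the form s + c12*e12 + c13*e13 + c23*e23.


In Cl(3,0): e_i^2 = 1, e_ie_j = -e_je_i for i != j.
Scalar part = u . v = (-3)*1 + 4*(-4) + 5*5
= -3 + (-16) + 25 = 6
e12 coeff = (-3)*(-4) - 4*1 = 12 - 4 = 8
e13 coeff = (-3)*5 - 5*1 = -15 - 5 = -20
e23 coeff = 4*5 - 5*(-4) = 20 - (-20) = 40
uv = 6 + 8*e12 - 20*e13 + 40*e23


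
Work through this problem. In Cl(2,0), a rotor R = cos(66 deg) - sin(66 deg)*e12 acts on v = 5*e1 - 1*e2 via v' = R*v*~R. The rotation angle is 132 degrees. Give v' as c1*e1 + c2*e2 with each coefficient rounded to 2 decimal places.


Rotor R = cos(66deg) - sin(66deg)*e12
Rotation angle theta = 2 * 66 = 132 degrees
v' = R*v*~R rotates v by theta.
cos(132deg) = -0.6691, sin(132deg) = 0.7431
v'_1 = 5*cos(132deg) - (-1)*sin(132deg)
= 5*(-0.6691) - (-1)*0.7431
= -2.60
v'_2 = 5*sin(132deg) + (-1)*cos(132deg)
= 5*0.7431 + (-1)*(-0.6691)
= 4.38
v' = -2.60*e1 + 4.38*e2


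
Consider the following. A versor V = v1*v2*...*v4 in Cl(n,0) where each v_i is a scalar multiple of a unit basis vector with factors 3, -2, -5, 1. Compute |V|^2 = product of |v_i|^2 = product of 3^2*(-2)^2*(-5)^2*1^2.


Each vector v_i has |v_i|^2 = s_i^2
Squared scales: 3^2 = 9, (-2)^2 = 4, (-5)^2 = 25, 1^2 = 1
|V|^2 = 9 * 4 * 25 * 1
= 900


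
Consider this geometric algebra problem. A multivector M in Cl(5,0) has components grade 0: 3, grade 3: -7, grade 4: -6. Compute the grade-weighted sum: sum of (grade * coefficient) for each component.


Grade-weighted sum = sum of grade_k * coefficient_k
0*3 = 0
3*(-7) = -21
4*(-6) = -24
Total = 0 + (-21) + (-24) = -45


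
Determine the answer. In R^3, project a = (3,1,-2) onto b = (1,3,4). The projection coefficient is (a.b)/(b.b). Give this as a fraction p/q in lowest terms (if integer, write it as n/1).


Projection coefficient = (a . b) / (b . b)
a . b = 3*1 + 1*3 + (-2)*4
= 3 + 3 + (-8) = -2
b . b = 1^2 + 3^2 + 4^2
= 1 + 9 + 16 = 26
Coefficient = -2/26
In lowest terms: -1/13


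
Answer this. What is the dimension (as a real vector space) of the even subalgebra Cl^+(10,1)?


Even subalgebra dimension = 2^(n-1)
n = 10 + 1 = 11
2^(11 - 1) = 2^10 = 1024
Verification: sum of C(11,k) for even k = 1 + 55 + 330 + 462 + 165 + 11 = 1024
Result = 1024


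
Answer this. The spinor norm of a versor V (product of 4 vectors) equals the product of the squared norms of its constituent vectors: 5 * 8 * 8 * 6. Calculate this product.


Spinor norm N(V) = |v1|^2 * |v2|^2 * ... * |v4|^2
= 5 * 8 * 8 * 6
Running product: 5, 40, 320, 1920
N(V) = 1920


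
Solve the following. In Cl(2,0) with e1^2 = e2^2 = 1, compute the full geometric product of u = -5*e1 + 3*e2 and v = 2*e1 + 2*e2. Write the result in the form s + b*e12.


Expand: (-5*e1 + 3*e2)(2*e1 + 2*e2)
= (-5)*2*e1e1 + (-5)*2*e1e2 + 3*2*e2e1 + 3*2*e2e2
Using e1^2 = e2^2 = 1, e2e1 = -e1e2:
Scalar part s = (-5)*2 + 3*2 = -10 + 6 = -4
Bivector part b = (-5)*2 - 3*2 = -10 - 6 = -16
uv = -4 - 16*e12


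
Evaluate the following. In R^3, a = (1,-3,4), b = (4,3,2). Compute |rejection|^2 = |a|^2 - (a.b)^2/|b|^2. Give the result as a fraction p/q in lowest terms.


|a|^2 = 1^2 + (-3)^2 + 4^2 = 26
|b|^2 = 4^2 + 3^2 + 2^2 = 29
a . b = 1*4 + (-3)*3 + 4*2 = 3
(a.b)^2 = 3^2 = 9
|rej|^2 = 26 - 9/29
= (754 - 9)/29
= 745/29
In lowest terms: 745/29


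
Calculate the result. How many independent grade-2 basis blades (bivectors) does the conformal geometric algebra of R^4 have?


The conformal model of R^4 uses Cl(5,1) with m = 4 + 2 = 6 generators.
Number of grade-2 blades = C(m, 2) = C(6, 2)
= 6*5/2 = 15


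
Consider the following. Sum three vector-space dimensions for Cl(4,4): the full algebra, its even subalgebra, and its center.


n = 4 + 4 = 8
Total dim = 2^8 = 256
Even subalgebra dim = 2^7 = 128
n is even, so center dim = 1
Sum = 256 + 128 + 1 = 385


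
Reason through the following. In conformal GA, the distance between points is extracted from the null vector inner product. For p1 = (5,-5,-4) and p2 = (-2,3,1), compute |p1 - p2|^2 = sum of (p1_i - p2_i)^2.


p1 - p2 = (7, -8, -5)
|p1 - p2|^2 = 7^2 + (-8)^2 + (-5)^2
= 49 + 64 + 25
= 138


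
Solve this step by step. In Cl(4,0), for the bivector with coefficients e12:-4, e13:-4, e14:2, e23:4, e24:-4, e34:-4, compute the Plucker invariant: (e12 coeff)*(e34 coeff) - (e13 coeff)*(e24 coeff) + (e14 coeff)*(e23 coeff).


Plucker relation: af - be + cd
a*f = (-4)*(-4) = 16
b*e = (-4)*(-4) = 16
c*d = 2*4 = 8
af - be + cd = 16 - 16 + 8
= 8


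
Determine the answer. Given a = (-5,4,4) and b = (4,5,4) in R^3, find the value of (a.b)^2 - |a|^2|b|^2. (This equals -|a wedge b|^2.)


a . b = (-5)*4 + 4*5 + 4*4
= -20 + 20 + 16 = 16
|a|^2 = (-5)^2 + 4^2 + 4^2 = 57
|b|^2 = 4^2 + 5^2 + 4^2 = 57
(a.b)^2 = 16^2 = 256
|a|^2 * |b|^2 = 57 * 57 = 3249
Result = 256 - 3249 = -2993


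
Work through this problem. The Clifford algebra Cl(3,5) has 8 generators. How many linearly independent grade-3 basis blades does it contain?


Number of grade-k basis blades in Cl(p,q) with n = p + q is C(n, k).
n = 3 + 5 = 8
C(8, 3) = 8! / (3! * 5!)
= 40320 / (6 * 120)
= 56


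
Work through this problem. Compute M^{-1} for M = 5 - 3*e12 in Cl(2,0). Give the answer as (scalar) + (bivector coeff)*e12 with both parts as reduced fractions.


M = 5 - 3*e12, where e12^2 = -1.
Since M commutes with its reverse ~M = a - b*e12, M * ~M = a^2 - b^2*e12^2 = a^2 + b^2.
So M^{-1} = ~M / (a^2 + b^2) = (a - b*e12)/(a^2 + b^2).
a^2 + b^2 = 25 + 9 = 34
Scalar part = 5/34 = 5/34
Bivector coeff = 3/34 = 3/34
M^{-1} = 5/34 + 3/34*e12


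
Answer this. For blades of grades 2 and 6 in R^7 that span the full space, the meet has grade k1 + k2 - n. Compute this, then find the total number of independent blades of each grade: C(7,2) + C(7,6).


Meet grade = grade(A) + grade(B) - n
= 2 + 6 - 7 = 1
C(7,2) = 21
C(7,6) = 7
dim_A + dim_B = 21 + 7 = 28


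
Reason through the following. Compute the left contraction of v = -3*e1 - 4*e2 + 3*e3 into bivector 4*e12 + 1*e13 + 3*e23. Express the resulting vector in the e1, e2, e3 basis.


Left contraction v _| B = <vB>_1 (grade-1 part of the geometric product vB).
Using e1_|e12 = e2, e2_|e12 = -e1, e1_|e13 = e3, e3_|e13 = -e1, e2_|e23 = e3, e3_|e23 = -e2:
e1 coeff: -v2*b12 - v3*b13 = -(-4)*(4) - (3)*(1) = 13
e2 coeff: v1*b12 - v3*b23 = (-3)*(4) - (3)*(3) = -21
e3 coeff: v1*b13 + v2*b23 = (-3)*(1) + (-4)*(3) = -15
v _| B = 13*e1 - 21*e2 - 15*e3


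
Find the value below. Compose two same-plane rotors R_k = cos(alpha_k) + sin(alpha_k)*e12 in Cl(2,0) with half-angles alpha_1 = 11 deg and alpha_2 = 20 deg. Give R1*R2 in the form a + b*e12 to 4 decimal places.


Same-plane rotors commute and their half-angles add:
R1*R2 = cos(a1 + a2) + sin(a1 + a2)*e12.
a1 + a2 = 11 + 20 = 31 deg
cos(31 deg) = 0.8572
sin(31 deg) = 0.5150
R1*R2 = 0.8572 + 0.5150*e12


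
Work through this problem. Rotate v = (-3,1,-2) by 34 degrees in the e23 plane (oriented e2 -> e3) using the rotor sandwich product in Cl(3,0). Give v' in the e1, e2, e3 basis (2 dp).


Rotor R = cos(17deg) - sin(17deg)*e23
Rotation angle theta = 2 * 17 = 34 degrees in the e23 plane (e2 -> e3).
The component perpendicular to the plane (e1) is invariant: v'_1 = v1 = -3.00
cos(34deg) = 0.8290, sin(34deg) = 0.5592
v'_2 = v2*cos(theta) - v3*sin(theta) = 1*0.8290 - (-2)*0.5592 = 1.95
v'_3 = v2*sin(theta) + v3*cos(theta) = 1*0.5592 + (-2)*0.8290 = -1.10
v' = -3.00*e1 + 1.95*e2 - 1.10*e3


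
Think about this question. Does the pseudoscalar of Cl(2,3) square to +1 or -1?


The pseudoscalar I = e1...e_n (product of all n generators) of Cl(p,q) satisfies I^2 = (-1)^(q + n(n-1)/2).
p = 2, q = 3, n = p + q = 5
n(n-1)/2 = 5 * 4 / 2 = 10
Exponent = q + n(n-1)/2 = 3 + 10 = 13
I^2 = (-1)^13 = -1


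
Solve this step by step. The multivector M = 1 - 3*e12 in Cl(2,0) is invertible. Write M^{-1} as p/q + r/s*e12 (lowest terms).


M = 1 - 3*e12, where e12^2 = -1.
Since M commutes with its reverse ~M = a - b*e12, M * ~M = a^2 - b^2*e12^2 = a^2 + b^2.
So M^{-1} = ~M / (a^2 + b^2) = (a - b*e12)/(a^2 + b^2).
a^2 + b^2 = 1 + 9 = 10
Scalar part = 1/10 = 1/10
Bivector coeff = 3/10 = 3/10
M^{-1} = 1/10 + 3/10*e12


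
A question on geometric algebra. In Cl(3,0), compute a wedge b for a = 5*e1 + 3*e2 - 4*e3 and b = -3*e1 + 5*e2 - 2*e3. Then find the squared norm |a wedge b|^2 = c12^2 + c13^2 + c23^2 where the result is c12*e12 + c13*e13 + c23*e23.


a wedge b = (a1*b2 - a2*b1)*e12 + (a1*b3 - a3*b1)*e13 + (a2*b3 - a3*b2)*e23
e12 coeff: 5*5 - 3*(-3) = 25 - (-9) = 34
e13 coeff: 5*(-2) - (-4)*(-3) = -10 - 12 = -22
e23 coeff: 3*(-2) - (-4)*5 = -6 - (-20) = 14
|a wedge b|^2 = 34^2 + (-22)^2 + 14^2
= 1156 + 484 + 196
= 1836


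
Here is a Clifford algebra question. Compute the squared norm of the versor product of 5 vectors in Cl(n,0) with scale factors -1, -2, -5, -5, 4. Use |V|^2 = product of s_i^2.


Each vector v_i has |v_i|^2 = s_i^2
Squared scales: (-1)^2 = 1, (-2)^2 = 4, (-5)^2 = 25, (-5)^2 = 25, 4^2 = 16
|V|^2 = 1 * 4 * 25 * 25 * 16
= 40000


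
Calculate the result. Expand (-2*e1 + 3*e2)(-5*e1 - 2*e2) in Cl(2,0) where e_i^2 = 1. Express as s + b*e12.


Expand: (-2*e1 + 3*e2)(-5*e1 - 2*e2)
= (-2)*(-5)*e1e1 + (-2)*(-2)*e1e2 + 3*(-5)*e2e1 + 3*(-2)*e2e2
Using e1^2 = e2^2 = 1, e2e1 = -e1e2:
Scalar part s = (-2)*(-5) + 3*(-2) = 10 + (-6) = 4
Bivector part b = (-2)*(-2) - 3*(-5) = 4 - (-15) = 19
uv = 4 + 19*e12


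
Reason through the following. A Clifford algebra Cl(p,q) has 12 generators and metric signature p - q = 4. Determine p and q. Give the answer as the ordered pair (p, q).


We need p + q = 12 and p - q = 4.
Adding: 2p = 12 + 4 = 16, so p = 8.
Then q = 12 - 8 = 4.
(p, q) = (8, 4)


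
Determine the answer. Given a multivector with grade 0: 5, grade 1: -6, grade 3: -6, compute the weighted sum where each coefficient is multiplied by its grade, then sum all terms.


Grade-weighted sum = sum of grade_k * coefficient_k
0*5 = 0
1*(-6) = -6
3*(-6) = -18
Total = 0 + (-6) + (-18) = -24


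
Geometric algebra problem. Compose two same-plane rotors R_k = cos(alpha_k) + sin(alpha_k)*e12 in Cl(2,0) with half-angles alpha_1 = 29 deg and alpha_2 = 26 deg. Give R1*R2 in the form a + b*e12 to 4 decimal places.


Same-plane rotors commute and their half-angles add:
R1*R2 = cos(a1 + a2) + sin(a1 + a2)*e12.
a1 + a2 = 29 + 26 = 55 deg
cos(55 deg) = 0.5736
sin(55 deg) = 0.8192
R1*R2 = 0.5736 + 0.8192*e12


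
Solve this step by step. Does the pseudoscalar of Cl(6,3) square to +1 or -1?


The pseudoscalar I = e1...e_n (product of all n generators) of Cl(p,q) satisfies I^2 = (-1)^(q + n(n-1)/2).
p = 6, q = 3, n = p + q = 9
n(n-1)/2 = 9 * 8 / 2 = 36
Exponent = q + n(n-1)/2 = 3 + 36 = 39
I^2 = (-1)^39 = -1


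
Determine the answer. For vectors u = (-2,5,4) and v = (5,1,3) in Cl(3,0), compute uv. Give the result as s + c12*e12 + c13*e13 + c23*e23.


In Cl(3,0): e_i^2 = 1, e_ie_j = -e_je_i for i != j.
Scalar part = u . v = (-2)*5 + 5*1 + 4*3
= -10 + 5 + 12 = 7
e12 coeff = (-2)*1 - 5*5 = -2 - 25 = -27
e13 coeff = (-2)*3 - 4*5 = -6 - 20 = -26
e23 coeff = 5*3 - 4*1 = 15 - 4 = 11
uv = 7 - 27*e12 - 26*e13 + 11*e23


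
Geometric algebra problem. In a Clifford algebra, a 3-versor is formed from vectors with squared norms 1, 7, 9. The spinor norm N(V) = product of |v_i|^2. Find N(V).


Spinor norm N(V) = |v1|^2 * |v2|^2 * ... * |v3|^2
= 1 * 7 * 9
Running product: 1, 7, 63
N(V) = 63


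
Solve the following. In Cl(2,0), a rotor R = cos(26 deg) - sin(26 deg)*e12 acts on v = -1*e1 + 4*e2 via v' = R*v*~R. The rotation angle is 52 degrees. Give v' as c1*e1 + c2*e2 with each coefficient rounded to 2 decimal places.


Rotor R = cos(26deg) - sin(26deg)*e12
Rotation angle theta = 2 * 26 = 52 degrees
v' = R*v*~R rotates v by theta.
cos(52deg) = 0.6157, sin(52deg) = 0.7880
v'_1 = -1*cos(52deg) - 4*sin(52deg)
= -1*0.6157 - 4*0.7880
= -3.77
v'_2 = -1*sin(52deg) + 4*cos(52deg)
= -1*0.7880 + 4*0.6157
= 1.67
v' = -3.77*e1 + 1.67*e2


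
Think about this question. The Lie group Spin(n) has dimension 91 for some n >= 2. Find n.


dim Spin(n) = dim so(n) = n(n-1)/2.
Solve n(n-1)/2 = 91, i.e. n^2 - n - 182 = 0.
Discriminant = 1 + 8*91 = 729
n = (1 + sqrt(729))/2 = (1 + 27)/2 = 14


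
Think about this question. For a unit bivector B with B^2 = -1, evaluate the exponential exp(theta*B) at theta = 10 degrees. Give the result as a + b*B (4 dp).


For a unit bivector B with B^2 = -1, the exponential series gives
e^(theta*B) = cos(theta) + sin(theta)*B (the GA analogue of Euler's formula).
theta = 10 degrees = 0.174533 rad
cos(10 deg) = 0.9848
sin(10 deg) = 0.1736
exp(theta*B) = 0.9848 + 0.1736*B


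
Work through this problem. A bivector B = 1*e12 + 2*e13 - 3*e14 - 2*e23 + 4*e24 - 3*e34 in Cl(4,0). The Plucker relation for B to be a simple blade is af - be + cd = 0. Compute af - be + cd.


Plucker relation: af - be + cd
a*f = 1*(-3) = -3
b*e = 2*4 = 8
c*d = (-3)*(-2) = 6
af - be + cd = -3 - 8 + 6
= -5


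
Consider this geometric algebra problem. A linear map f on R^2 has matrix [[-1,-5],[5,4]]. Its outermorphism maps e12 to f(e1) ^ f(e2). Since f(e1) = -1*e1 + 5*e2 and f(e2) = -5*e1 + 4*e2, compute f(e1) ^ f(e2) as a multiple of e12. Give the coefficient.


The outermorphism of a linear map f sends e1^e2 to f(e1)^f(e2).
f(e1) = -1*e1 + 5*e2
f(e2) = -5*e1 + 4*e2
f(e1) ^ f(e2) = (-1*e1 + 5*e2) ^ (-5*e1 + 4*e2)
= (-1)*4*e12 + 5*(-5)*e21
= (-4 - (-25))*e12
= 21*e12
Coefficient = 21


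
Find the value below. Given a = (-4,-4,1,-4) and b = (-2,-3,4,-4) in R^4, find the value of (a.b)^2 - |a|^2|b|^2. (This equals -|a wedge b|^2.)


a . b = (-4)*(-2) + (-4)*(-3) + 1*4 + (-4)*(-4)
= 8 + 12 + 4 + 16 = 40
|a|^2 = (-4)^2 + (-4)^2 + 1^2 + (-4)^2 = 49
|b|^2 = (-2)^2 + (-3)^2 + 4^2 + (-4)^2 = 45
(a.b)^2 = 40^2 = 1600
|a|^2 * |b|^2 = 49 * 45 = 2205
Result = 1600 - 2205 = -605


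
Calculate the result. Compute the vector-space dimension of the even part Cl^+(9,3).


Even subalgebra dimension = 2^(n-1)
n = 9 + 3 = 12
2^(12 - 1) = 2^11 = 2048
Verification: sum of C(12,k) for even k = 1 + 66 + 495 + 924 + 495 + 66 + 1 = 2048
Result = 2048


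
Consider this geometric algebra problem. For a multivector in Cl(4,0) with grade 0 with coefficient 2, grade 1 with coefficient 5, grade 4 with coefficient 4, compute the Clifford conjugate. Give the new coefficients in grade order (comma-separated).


Clifford conjugate sign for grade k: (-1)^(k(k+1)/2)
Grade 0: (-1)^(0*1/2) = (-1)^0 = 1, coeff 2 -> 2
Grade 1: (-1)^(1*2/2) = (-1)^1 = -1, coeff 5 -> -5
Grade 4: (-1)^(4*5/2) = (-1)^10 = 1, coeff 4 -> 4
Conjugated coefficients: 2, -5, 4


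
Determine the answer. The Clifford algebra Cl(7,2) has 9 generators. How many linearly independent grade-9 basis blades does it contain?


Number of grade-k basis blades in Cl(p,q) with n = p + q is C(n, k).
n = 7 + 2 = 9
C(9, 9) = 9! / (9! * 0!)
= 362880 / (362880 * 1)
= 1


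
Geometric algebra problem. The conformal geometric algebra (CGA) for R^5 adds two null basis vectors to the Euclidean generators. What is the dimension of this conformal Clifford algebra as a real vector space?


The conformal model of R^5 uses Cl(6,1): the 5 Euclidean generators plus two extra orthogonal generators e+ (e+^2 = +1) and e- (e-^2 = -1), from which the null vectors e0, einf are built.
Number of generators m = 5 + 2 = 7.
dim Cl(p,q) = 2^m = 2^7 = 128


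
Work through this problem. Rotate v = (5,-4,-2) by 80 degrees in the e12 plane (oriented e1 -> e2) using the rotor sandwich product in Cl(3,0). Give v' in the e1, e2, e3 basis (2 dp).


Rotor R = cos(40deg) - sin(40deg)*e12
Rotation angle theta = 2 * 40 = 80 degrees in the e12 plane (e1 -> e2).
The component perpendicular to the plane (e3) is invariant: v'_3 = v3 = -2.00
cos(80deg) = 0.1736, sin(80deg) = 0.9848
v'_1 = v1*cos(theta) - v2*sin(theta) = 5*0.1736 - (-4)*0.9848 = 4.81
v'_2 = v1*sin(theta) + v2*cos(theta) = 5*0.9848 + (-4)*0.1736 = 4.23
v' = 4.81*e1 + 4.23*e2 - 2.00*e3


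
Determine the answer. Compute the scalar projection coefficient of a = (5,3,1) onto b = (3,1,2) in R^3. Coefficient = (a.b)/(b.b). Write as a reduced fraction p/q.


Projection coefficient = (a . b) / (b . b)
a . b = 5*3 + 3*1 + 1*2
= 15 + 3 + 2 = 20
b . b = 3^2 + 1^2 + 2^2
= 9 + 1 + 4 = 14
Coefficient = 20/14
In lowest terms: 10/7


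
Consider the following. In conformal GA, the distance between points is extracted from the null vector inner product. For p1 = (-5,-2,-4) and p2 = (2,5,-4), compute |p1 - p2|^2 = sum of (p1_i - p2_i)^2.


p1 - p2 = (-7, -7, 0)
|p1 - p2|^2 = (-7)^2 + (-7)^2 + 0^2
= 49 + 49 + 0
= 98


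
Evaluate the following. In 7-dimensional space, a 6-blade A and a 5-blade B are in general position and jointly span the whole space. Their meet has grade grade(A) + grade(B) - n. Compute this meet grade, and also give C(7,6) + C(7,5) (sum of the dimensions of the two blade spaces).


Meet grade = grade(A) + grade(B) - n
= 6 + 5 - 7 = 4
C(7,6) = 7
C(7,5) = 21
dim_A + dim_B = 7 + 21 = 28


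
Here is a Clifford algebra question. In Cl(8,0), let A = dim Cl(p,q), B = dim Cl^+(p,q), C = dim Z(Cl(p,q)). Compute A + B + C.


n = 8 + 0 = 8
Total dim = 2^8 = 256
Even subalgebra dim = 2^7 = 128
n is even, so center dim = 1
Sum = 256 + 128 + 1 = 385


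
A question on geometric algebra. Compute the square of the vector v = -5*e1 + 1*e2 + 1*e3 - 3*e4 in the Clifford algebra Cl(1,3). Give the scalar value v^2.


v^2 = sum of c_i^2 * e_i^2
Positive signature terms (e_i^2 = +1): (-5)^2 = 25
Negative signature terms (e_j^2 = -1): 1^2 + 1^2 + (-3)^2 = 11
v^2 = 25 - 11 = 14


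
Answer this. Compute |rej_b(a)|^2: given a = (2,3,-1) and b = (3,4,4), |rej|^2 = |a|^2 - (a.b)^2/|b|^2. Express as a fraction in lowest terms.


|a|^2 = 2^2 + 3^2 + (-1)^2 = 14
|b|^2 = 3^2 + 4^2 + 4^2 = 41
a . b = 2*3 + 3*4 + (-1)*4 = 14
(a.b)^2 = 14^2 = 196
|rej|^2 = 14 - 196/41
= (574 - 196)/41
= 378/41
In lowest terms: 378/41


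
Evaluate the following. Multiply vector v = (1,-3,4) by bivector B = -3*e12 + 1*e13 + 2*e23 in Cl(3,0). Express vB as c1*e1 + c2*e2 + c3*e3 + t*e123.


vB has grade-1 (vector) and grade-3 (trivector) parts: vB = (v _| B) + (v ^ B).
Vector part <vB>_1:
  e1: -v2*b12 - v3*b13 = -(-3)*(-3) - (4)*(1) = -13
  e2: v1*b12 - v3*b23 = (1)*(-3) - (4)*(2) = -11
  e3: v1*b13 + v2*b23 = (1)*(1) + (-3)*(2) = -5
Trivector part <vB>_3:
  e123: v1*b23 - v2*b13 + v3*b12 = (1)*(2) - (-3)*(1) + (4)*(-3) = -7
vB = -13*e1 - 11*e2 - 5*e3 - 7*e123


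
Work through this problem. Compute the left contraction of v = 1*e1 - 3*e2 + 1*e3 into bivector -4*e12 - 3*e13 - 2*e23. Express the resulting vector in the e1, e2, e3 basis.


Left contraction v _| B = <vB>_1 (grade-1 part of the geometric product vB).
Using e1_|e12 = e2, e2_|e12 = -e1, e1_|e13 = e3, e3_|e13 = -e1, e2_|e23 = e3, e3_|e23 = -e2:
e1 coeff: -v2*b12 - v3*b13 = -(-3)*(-4) - (1)*(-3) = -9
e2 coeff: v1*b12 - v3*b23 = (1)*(-4) - (1)*(-2) = -2
e3 coeff: v1*b13 + v2*b23 = (1)*(-3) + (-3)*(-2) = 3
v _| B = -9*e1 - 2*e2 + 3*e3


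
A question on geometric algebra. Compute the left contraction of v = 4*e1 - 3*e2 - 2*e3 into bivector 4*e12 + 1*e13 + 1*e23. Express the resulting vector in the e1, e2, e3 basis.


Left contraction v _| B = <vB>_1 (grade-1 part of the geometric product vB).
Using e1_|e12 = e2, e2_|e12 = -e1, e1_|e13 = e3, e3_|e13 = -e1, e2_|e23 = e3, e3_|e23 = -e2:
e1 coeff: -v2*b12 - v3*b13 = -(-3)*(4) - (-2)*(1) = 14
e2 coeff: v1*b12 - v3*b23 = (4)*(4) - (-2)*(1) = 18
e3 coeff: v1*b13 + v2*b23 = (4)*(1) + (-3)*(1) = 1
v _| B = 14*e1 + 18*e2 + 1*e3


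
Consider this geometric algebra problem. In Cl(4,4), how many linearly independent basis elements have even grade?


Even subalgebra dimension = 2^(n-1)
n = 4 + 4 = 8
2^(8 - 1) = 2^7 = 128
Verification: sum of C(8,k) for even k = 1 + 28 + 70 + 28 + 1 = 128
Result = 128


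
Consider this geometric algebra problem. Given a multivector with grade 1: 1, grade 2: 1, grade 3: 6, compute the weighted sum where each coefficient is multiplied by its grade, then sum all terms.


Grade-weighted sum = sum of grade_k * coefficient_k
1*1 = 1
2*1 = 2
3*6 = 18
Total = 1 + 2 + 18 = 21


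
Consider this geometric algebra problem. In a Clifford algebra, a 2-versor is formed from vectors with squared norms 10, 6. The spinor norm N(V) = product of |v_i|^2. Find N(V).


Spinor norm N(V) = |v1|^2 * |v2|^2 * ... * |v2|^2
= 10 * 6
Running product: 10, 60
N(V) = 60


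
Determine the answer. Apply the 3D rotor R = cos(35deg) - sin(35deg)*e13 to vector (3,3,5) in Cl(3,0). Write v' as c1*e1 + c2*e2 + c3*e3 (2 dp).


Rotor R = cos(35deg) - sin(35deg)*e13
Rotation angle theta = 2 * 35 = 70 degrees in the e13 plane (e1 -> e3).
The component perpendicular to the plane (e2) is invariant: v'_2 = v2 = 3.00
cos(70deg) = 0.3420, sin(70deg) = 0.9397
v'_1 = v1*cos(theta) - v3*sin(theta) = 3*0.3420 - 5*0.9397 = -3.67
v'_3 = v1*sin(theta) + v3*cos(theta) = 3*0.9397 + 5*0.3420 = 4.53
v' = -3.67*e1 + 3.00*e2 + 4.53*e3


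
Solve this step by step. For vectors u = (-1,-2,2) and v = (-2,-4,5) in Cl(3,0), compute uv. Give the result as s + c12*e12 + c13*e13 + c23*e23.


In Cl(3,0): e_i^2 = 1, e_ie_j = -e_je_i for i != j.
Scalar part = u . v = (-1)*(-2) + (-2)*(-4) + 2*5
= 2 + 8 + 10 = 20
e12 coeff = (-1)*(-4) - (-2)*(-2) = 4 - 4 = 0
e13 coeff = (-1)*5 - 2*(-2) = -5 - (-4) = -1
e23 coeff = (-2)*5 - 2*(-4) = -10 - (-8) = -2
uv = 20 + 0*e12 - 1*e13 - 2*e23


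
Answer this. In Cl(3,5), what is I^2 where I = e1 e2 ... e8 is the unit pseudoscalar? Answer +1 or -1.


The pseudoscalar I = e1...e_n (product of all n generators) of Cl(p,q) satisfies I^2 = (-1)^(q + n(n-1)/2).
p = 3, q = 5, n = p + q = 8
n(n-1)/2 = 8 * 7 / 2 = 28
Exponent = q + n(n-1)/2 = 5 + 28 = 33
I^2 = (-1)^33 = -1


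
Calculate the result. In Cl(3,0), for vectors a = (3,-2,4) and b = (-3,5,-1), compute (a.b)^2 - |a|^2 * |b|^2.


a . b = 3*(-3) + (-2)*5 + 4*(-1)
= -9 + (-10) + (-4) = -23
|a|^2 = 3^2 + (-2)^2 + 4^2 = 29
|b|^2 = (-3)^2 + 5^2 + (-1)^2 = 35
(a.b)^2 = (-23)^2 = 529
|a|^2 * |b|^2 = 29 * 35 = 1015
Result = 529 - 1015 = -486


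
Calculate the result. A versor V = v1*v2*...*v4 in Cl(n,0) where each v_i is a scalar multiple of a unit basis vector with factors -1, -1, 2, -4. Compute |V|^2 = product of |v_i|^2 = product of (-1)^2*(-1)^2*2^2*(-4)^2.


Each vector v_i has |v_i|^2 = s_i^2
Squared scales: (-1)^2 = 1, (-1)^2 = 1, 2^2 = 4, (-4)^2 = 16
|V|^2 = 1 * 1 * 4 * 16
= 64


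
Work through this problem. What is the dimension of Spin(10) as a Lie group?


Spin(n) double-covers SO(n); both have Lie algebra so(n) of dimension n(n-1)/2.
n = 10
n(n-1) = 10 * 9 = 90
dim Spin(10) = 90/2 = 45


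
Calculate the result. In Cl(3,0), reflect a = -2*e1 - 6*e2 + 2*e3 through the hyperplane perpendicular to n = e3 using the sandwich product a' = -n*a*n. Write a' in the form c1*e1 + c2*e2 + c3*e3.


Reflection formula: a' = -n*a*n, with n = e3 (unit vector, n^2 = 1).
For reflection through hyperplane perp to e3:
The component along e3 flips sign, others stay.
a = (-2, -6, 2)
a' = (-2, -6, -2)
a' = -2*e1 - 6*e2 - 2*e3


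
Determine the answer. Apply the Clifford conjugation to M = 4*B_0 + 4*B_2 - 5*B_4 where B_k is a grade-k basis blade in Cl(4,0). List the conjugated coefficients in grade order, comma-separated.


Clifford conjugate sign for grade k: (-1)^(k(k+1)/2)
Grade 0: (-1)^(0*1/2) = (-1)^0 = 1, coeff 4 -> 4
Grade 2: (-1)^(2*3/2) = (-1)^3 = -1, coeff 4 -> -4
Grade 4: (-1)^(4*5/2) = (-1)^10 = 1, coeff -5 -> -5
Conjugated coefficients: 4, -4, -5


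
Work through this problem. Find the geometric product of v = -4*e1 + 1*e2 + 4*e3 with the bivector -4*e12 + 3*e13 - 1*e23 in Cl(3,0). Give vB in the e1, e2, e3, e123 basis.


vB has grade-1 (vector) and grade-3 (trivector) parts: vB = (v _| B) + (v ^ B).
Vector part <vB>_1:
  e1: -v2*b12 - v3*b13 = -(1)*(-4) - (4)*(3) = -8
  e2: v1*b12 - v3*b23 = (-4)*(-4) - (4)*(-1) = 20
  e3: v1*b13 + v2*b23 = (-4)*(3) + (1)*(-1) = -13
Trivector part <vB>_3:
  e123: v1*b23 - v2*b13 + v3*b12 = (-4)*(-1) - (1)*(3) + (4)*(-4) = -15
vB = -8*e1 + 20*e2 - 13*e3 - 15*e123


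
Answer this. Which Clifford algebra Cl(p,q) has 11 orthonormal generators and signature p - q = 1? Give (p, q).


We need p + q = 11 and p - q = 1.
Adding: 2p = 11 + 1 = 12, so p = 6.
Then q = 11 - 6 = 5.
(p, q) = (6, 5)


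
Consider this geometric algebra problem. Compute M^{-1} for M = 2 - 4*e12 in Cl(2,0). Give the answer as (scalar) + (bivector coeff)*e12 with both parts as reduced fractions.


M = 2 - 4*e12, where e12^2 = -1.
Since M commutes with its reverse ~M = a - b*e12, M * ~M = a^2 - b^2*e12^2 = a^2 + b^2.
So M^{-1} = ~M / (a^2 + b^2) = (a - b*e12)/(a^2 + b^2).
a^2 + b^2 = 4 + 16 = 20
Scalar part = 2/20 = 1/10
Bivector coeff = 4/20 = 1/5
M^{-1} = 1/10 + 1/5*e12


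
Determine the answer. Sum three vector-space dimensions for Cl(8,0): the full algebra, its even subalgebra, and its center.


n = 8 + 0 = 8
Total dim = 2^8 = 256
Even subalgebra dim = 2^7 = 128
n is even, so center dim = 1
Sum = 256 + 128 + 1 = 385


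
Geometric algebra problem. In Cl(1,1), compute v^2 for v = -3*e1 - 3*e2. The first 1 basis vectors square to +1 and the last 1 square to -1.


v^2 = sum of c_i^2 * e_i^2
Positive signature terms (e_i^2 = +1): (-3)^2 = 9
Negative signature terms (e_j^2 = -1): (-3)^2 = 9
v^2 = 9 - 9 = 0


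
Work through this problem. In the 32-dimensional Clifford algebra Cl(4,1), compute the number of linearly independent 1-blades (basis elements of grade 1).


Number of grade-k basis blades in Cl(p,q) with n = p + q is C(n, k).
n = 4 + 1 = 5
C(5, 1) = 5! / (1! * 4!)
= 120 / (1 * 24)
= 5


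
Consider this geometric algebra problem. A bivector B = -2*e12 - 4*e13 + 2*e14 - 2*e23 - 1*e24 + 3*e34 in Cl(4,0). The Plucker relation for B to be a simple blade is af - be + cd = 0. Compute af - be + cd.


Plucker relation: af - be + cd
a*f = (-2)*3 = -6
b*e = (-4)*(-1) = 4
c*d = 2*(-2) = -4
af - be + cd = -6 - 4 + (-4)
= -14


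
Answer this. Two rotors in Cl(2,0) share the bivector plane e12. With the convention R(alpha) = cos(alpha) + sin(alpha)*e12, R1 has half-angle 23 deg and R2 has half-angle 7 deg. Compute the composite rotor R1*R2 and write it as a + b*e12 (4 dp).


Same-plane rotors commute and their half-angles add:
R1*R2 = cos(a1 + a2) + sin(a1 + a2)*e12.
a1 + a2 = 23 + 7 = 30 deg
cos(30 deg) = 0.8660
sin(30 deg) = 0.5000
R1*R2 = 0.8660 + 0.5000*e12


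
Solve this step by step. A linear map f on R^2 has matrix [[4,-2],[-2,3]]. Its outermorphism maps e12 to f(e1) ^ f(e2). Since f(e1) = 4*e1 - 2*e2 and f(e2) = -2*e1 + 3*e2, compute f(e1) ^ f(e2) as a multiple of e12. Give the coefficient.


The outermorphism of a linear map f sends e1^e2 to f(e1)^f(e2).
f(e1) = 4*e1 - 2*e2
f(e2) = -2*e1 + 3*e2
f(e1) ^ f(e2) = (4*e1 - 2*e2) ^ (-2*e1 + 3*e2)
= 4*3*e12 + (-2)*(-2)*e21
= (12 - 4)*e12
= 8*e12
Coefficient = 8


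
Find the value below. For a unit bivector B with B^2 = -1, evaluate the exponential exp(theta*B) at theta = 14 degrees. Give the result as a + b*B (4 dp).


For a unit bivector B with B^2 = -1, the exponential series gives
e^(theta*B) = cos(theta) + sin(theta)*B (the GA analogue of Euler's formula).
theta = 14 degrees = 0.244346 rad
cos(14 deg) = 0.9703
sin(14 deg) = 0.2419
exp(theta*B) = 0.9703 + 0.2419*B


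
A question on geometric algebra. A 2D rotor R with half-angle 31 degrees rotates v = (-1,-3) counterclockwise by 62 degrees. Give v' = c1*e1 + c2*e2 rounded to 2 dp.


Rotor R = cos(31deg) - sin(31deg)*e12
Rotation angle theta = 2 * 31 = 62 degrees
v' = R*v*~R rotates v by theta.
cos(62deg) = 0.4695, sin(62deg) = 0.8829
v'_1 = -1*cos(62deg) - (-3)*sin(62deg)
= -1*0.4695 - (-3)*0.8829
= 2.18
v'_2 = -1*sin(62deg) + (-3)*cos(62deg)
= -1*0.8829 + (-3)*0.4695
= -2.29
v' = 2.18*e1 - 2.29*e2


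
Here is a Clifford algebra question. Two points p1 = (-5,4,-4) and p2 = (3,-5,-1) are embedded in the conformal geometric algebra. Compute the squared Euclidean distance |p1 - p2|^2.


p1 - p2 = (-8, 9, -3)
|p1 - p2|^2 = (-8)^2 + 9^2 + (-3)^2
= 64 + 81 + 9
= 154


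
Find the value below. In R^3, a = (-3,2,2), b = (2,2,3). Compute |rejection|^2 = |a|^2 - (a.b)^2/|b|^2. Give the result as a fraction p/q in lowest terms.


|a|^2 = (-3)^2 + 2^2 + 2^2 = 17
|b|^2 = 2^2 + 2^2 + 3^2 = 17
a . b = (-3)*2 + 2*2 + 2*3 = 4
(a.b)^2 = 4^2 = 16
|rej|^2 = 17 - 16/17
= (289 - 16)/17
= 273/17
In lowest terms: 273/17


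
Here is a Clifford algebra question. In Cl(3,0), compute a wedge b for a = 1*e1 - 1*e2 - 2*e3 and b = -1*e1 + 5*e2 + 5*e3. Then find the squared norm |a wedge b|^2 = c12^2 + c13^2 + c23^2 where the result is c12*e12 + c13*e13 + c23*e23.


a wedge b = (a1*b2 - a2*b1)*e12 + (a1*b3 - a3*b1)*e13 + (a2*b3 - a3*b2)*e23
e12 coeff: 1*5 - (-1)*(-1) = 5 - 1 = 4
e13 coeff: 1*5 - (-2)*(-1) = 5 - 2 = 3
e23 coeff: (-1)*5 - (-2)*5 = -5 - (-10) = 5
|a wedge b|^2 = 4^2 + 3^2 + 5^2
= 16 + 9 + 25
= 50


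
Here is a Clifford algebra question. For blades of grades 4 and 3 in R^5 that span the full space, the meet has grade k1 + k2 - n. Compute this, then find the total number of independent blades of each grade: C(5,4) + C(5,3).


Meet grade = grade(A) + grade(B) - n
= 4 + 3 - 5 = 2
C(5,4) = 5
C(5,3) = 10
dim_A + dim_B = 5 + 10 = 15


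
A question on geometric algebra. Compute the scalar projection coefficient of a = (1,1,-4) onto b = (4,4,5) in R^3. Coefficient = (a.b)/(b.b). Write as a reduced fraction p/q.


Projection coefficient = (a . b) / (b . b)
a . b = 1*4 + 1*4 + (-4)*5
= 4 + 4 + (-20) = -12
b . b = 4^2 + 4^2 + 5^2
= 16 + 16 + 25 = 57
Coefficient = -12/57
In lowest terms: -4/19


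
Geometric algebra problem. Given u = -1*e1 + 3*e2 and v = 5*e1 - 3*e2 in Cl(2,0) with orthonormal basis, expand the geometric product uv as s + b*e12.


Expand: (-1*e1 + 3*e2)(5*e1 - 3*e2)
= (-1)*5*e1e1 + (-1)*(-3)*e1e2 + 3*5*e2e1 + 3*(-3)*e2e2
Using e1^2 = e2^2 = 1, e2e1 = -e1e2:
Scalar part s = (-1)*5 + 3*(-3) = -5 + (-9) = -14
Bivector part b = (-1)*(-3) - 3*5 = 3 - 15 = -12
uv = -14 - 12*e12


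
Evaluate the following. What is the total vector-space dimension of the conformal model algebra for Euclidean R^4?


The conformal model of R^4 uses Cl(5,1): the 4 Euclidean generators plus two extra orthogonal generators e+ (e+^2 = +1) and e- (e-^2 = -1), from which the null vectors e0, einf are built.
Number of generators m = 4 + 2 = 6.
dim Cl(p,q) = 2^m = 2^6 = 64


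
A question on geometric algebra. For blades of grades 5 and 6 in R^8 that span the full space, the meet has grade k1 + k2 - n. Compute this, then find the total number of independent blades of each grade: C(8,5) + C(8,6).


Meet grade = grade(A) + grade(B) - n
= 5 + 6 - 8 = 3
C(8,5) = 56
C(8,6) = 28
dim_A + dim_B = 56 + 28 = 84


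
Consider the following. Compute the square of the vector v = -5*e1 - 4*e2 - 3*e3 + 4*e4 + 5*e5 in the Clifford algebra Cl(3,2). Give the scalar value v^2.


v^2 = sum of c_i^2 * e_i^2
Positive signature terms (e_i^2 = +1): (-5)^2 + (-4)^2 + (-3)^2 = 50
Negative signature terms (e_j^2 = -1): 4^2 + 5^2 = 41
v^2 = 50 - 41 = 9


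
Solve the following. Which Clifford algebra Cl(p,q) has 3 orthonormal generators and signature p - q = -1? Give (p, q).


We need p + q = 3 and p - q = -1.
Adding: 2p = 3 + (-1) = 2, so p = 1.
Then q = 3 - 1 = 2.
(p, q) = (1, 2)


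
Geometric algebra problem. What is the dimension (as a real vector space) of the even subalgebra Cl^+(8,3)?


Even subalgebra dimension = 2^(n-1)
n = 8 + 3 = 11
2^(11 - 1) = 2^10 = 1024
Verification: sum of C(11,k) for even k = 1 + 55 + 330 + 462 + 165 + 11 = 1024
Result = 1024


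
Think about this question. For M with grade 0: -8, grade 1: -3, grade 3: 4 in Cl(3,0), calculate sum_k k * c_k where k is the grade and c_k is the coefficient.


Grade-weighted sum = sum of grade_k * coefficient_k
0*(-8) = 0
1*(-3) = -3
3*4 = 12
Total = 0 + (-3) + 12 = 9


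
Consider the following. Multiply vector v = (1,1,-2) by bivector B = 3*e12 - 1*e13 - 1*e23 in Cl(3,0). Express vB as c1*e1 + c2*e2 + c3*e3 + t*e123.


vB has grade-1 (vector) and grade-3 (trivector) parts: vB = (v _| B) + (v ^ B).
Vector part <vB>_1:
  e1: -v2*b12 - v3*b13 = -(1)*(3) - (-2)*(-1) = -5
  e2: v1*b12 - v3*b23 = (1)*(3) - (-2)*(-1) = 1
  e3: v1*b13 + v2*b23 = (1)*(-1) + (1)*(-1) = -2
Trivector part <vB>_3:
  e123: v1*b23 - v2*b13 + v3*b12 = (1)*(-1) - (1)*(-1) + (-2)*(3) = -6
vB = -5*e1 + 1*e2 - 2*e3 - 6*e123


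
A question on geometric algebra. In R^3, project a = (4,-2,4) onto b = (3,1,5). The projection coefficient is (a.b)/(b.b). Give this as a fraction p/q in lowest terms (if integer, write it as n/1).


Projection coefficient = (a . b) / (b . b)
a . b = 4*3 + (-2)*1 + 4*5
= 12 + (-2) + 20 = 30
b . b = 3^2 + 1^2 + 5^2
= 9 + 1 + 25 = 35
Coefficient = 30/35
In lowest terms: 6/7


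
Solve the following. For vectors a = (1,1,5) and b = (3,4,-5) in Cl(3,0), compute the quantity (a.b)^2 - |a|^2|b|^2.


a . b = 1*3 + 1*4 + 5*(-5)
= 3 + 4 + (-25) = -18
|a|^2 = 1^2 + 1^2 + 5^2 = 27
|b|^2 = 3^2 + 4^2 + (-5)^2 = 50
(a.b)^2 = (-18)^2 = 324
|a|^2 * |b|^2 = 27 * 50 = 1350
Result = 324 - 1350 = -1026


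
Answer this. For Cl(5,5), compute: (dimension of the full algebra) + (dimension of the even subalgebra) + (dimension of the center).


n = 5 + 5 = 10
Total dim = 2^10 = 1024
Even subalgebra dim = 2^9 = 512
n is even, so center dim = 1
Sum = 1024 + 512 + 1 = 1537


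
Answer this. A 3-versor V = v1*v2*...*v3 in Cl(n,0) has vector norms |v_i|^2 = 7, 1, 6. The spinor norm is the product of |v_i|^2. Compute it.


Spinor norm N(V) = |v1|^2 * |v2|^2 * ... * |v3|^2
= 7 * 1 * 6
Running product: 7, 7, 42
N(V) = 42


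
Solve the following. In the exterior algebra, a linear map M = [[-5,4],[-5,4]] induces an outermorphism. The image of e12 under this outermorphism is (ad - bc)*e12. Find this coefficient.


The outermorphism of a linear map f sends e1^e2 to f(e1)^f(e2).
f(e1) = -5*e1 - 5*e2
f(e2) = 4*e1 + 4*e2
f(e1) ^ f(e2) = (-5*e1 - 5*e2) ^ (4*e1 + 4*e2)
= (-5)*4*e12 + (-5)*4*e21
= (-20 - (-20))*e12
= 0*e12
Coefficient = 0


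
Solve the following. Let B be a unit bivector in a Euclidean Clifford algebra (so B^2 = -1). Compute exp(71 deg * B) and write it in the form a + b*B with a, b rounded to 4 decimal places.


For a unit bivector B with B^2 = -1, the exponential series gives
e^(theta*B) = cos(theta) + sin(theta)*B (the GA analogue of Euler's formula).
theta = 71 degrees = 1.239184 rad
cos(71 deg) = 0.3256
sin(71 deg) = 0.9455
exp(theta*B) = 0.3256 + 0.9455*B
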